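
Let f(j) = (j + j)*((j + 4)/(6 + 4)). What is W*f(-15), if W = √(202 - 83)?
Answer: 33*√119 ≈ 359.99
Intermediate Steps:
W = √119 ≈ 10.909
f(j) = 2*j*(⅖ + j/10) (f(j) = (2*j)*((4 + j)/10) = (2*j)*((4 + j)*(⅒)) = (2*j)*(⅖ + j/10) = 2*j*(⅖ + j/10))
W*f(-15) = √119*((⅕)*(-15)*(4 - 15)) = √119*((⅕)*(-15)*(-11)) = √119*33 = 33*√119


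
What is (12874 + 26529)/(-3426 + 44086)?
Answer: 39403/40660 ≈ 0.96908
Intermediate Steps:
(12874 + 26529)/(-3426 + 44086) = 39403/40660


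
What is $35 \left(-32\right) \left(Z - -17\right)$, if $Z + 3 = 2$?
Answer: $-17920$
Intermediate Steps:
$Z = -1$ ($Z = -3 + 2 = -1$)
$35 \left(-32\right) \left(Z - -17\right) = 35 \left(-32\right) \left(-1 - -17\right) = - 1120 \left(-1 + 17\right) = \left(-1120\right) 16 = -17920$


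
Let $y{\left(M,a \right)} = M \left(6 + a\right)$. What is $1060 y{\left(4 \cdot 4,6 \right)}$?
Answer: $203520$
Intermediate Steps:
$1060 y{\left(4 \cdot 4,6 \right)} = 1060 \cdot 4 \cdot 4 \left(6 + 6\right) = 1060 \cdot 16 \cdot 12 = 1060 \cdot 192 = 203520$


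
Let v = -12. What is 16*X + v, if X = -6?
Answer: -108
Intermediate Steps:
16*X + v = 16*(-6) - 12 = -96 - 12 = -108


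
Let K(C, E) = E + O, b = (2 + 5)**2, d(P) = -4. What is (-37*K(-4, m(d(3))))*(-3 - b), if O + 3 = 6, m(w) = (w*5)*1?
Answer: -32708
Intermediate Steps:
b = 49 (b = 7**2 = 49)
m(w) = 5*w (m(w) = (5*w)*1 = 5*w)
O = 3 (O = -3 + 6 = 3)
K(C, E) = 3 + E (K(C, E) = E + 3 = 3 + E)
(-37*K(-4, m(d(3))))*(-3 - b) = (-37*(3 + 5*(-4)))*(-3 - 1*49) = (-37*(3 - 20))*(-3 - 49) = -37*(-17)*(-52) = 629*(-52) = -32708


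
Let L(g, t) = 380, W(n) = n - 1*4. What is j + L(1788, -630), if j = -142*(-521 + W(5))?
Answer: 74220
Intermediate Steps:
W(n) = -4 + n (W(n) = n - 4 = -4 + n)
j = 73840 (j = -142*(-521 + (-4 + 5)) = -142*(-521 + 1) = -142*(-520) = 73840)
j + L(1788, -630) = 73840 + 380 = 74220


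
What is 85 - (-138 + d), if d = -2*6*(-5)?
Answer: 163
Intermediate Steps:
d = 60 (d = -12*(-5) = 60)
85 - (-138 + d) = 85 - (-138 + 60) = 85 - 1*(-78) = 85 + 78 = 163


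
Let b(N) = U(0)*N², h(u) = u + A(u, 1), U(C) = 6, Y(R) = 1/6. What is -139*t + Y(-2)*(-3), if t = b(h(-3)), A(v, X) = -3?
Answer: -60049/2 ≈ -30025.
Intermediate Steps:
Y(R) = ⅙
h(u) = -3 + u (h(u) = u - 3 = -3 + u)
b(N) = 6*N²
t = 216 (t = 6*(-3 - 3)² = 6*(-6)² = 6*36 = 216)
-139*t + Y(-2)*(-3) = -139*216 + (⅙)*(-3) = -30024 - ½ = -60049/2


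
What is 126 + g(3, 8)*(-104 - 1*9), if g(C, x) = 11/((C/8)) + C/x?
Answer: -77545/24 ≈ -3231.0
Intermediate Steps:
g(C, x) = 88/C + C/x (g(C, x) = 11/((C*(1/8))) + C/x = 11/((C/8)) + C/x = 11*(8/C) + C/x = 88/C + C/x)
126 + g(3, 8)*(-104 - 1*9) = 126 + (88/3 + 3/8)*(-104 - 1*9) = 126 + (88*(1/3) + 3*(1/8))*(-104 - 9) = 126 + (88/3 + 3/8)*(-113) = 126 + (713/24)*(-113) = 126 - 80569/24 = -77545/24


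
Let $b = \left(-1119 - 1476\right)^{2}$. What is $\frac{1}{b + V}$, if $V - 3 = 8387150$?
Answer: $\frac{1}{15121178} \approx 6.6132 \cdot 10^{-8}$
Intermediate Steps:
$V = 8387153$ ($V = 3 + 8387150 = 8387153$)
$b = 6734025$ ($b = \left(-2595\right)^{2} = 6734025$)
$\frac{1}{b + V} = \frac{1}{6734025 + 8387153} = \frac{1}{15121178}$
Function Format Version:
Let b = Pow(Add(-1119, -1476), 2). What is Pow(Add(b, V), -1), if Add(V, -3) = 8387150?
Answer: Rational(1, 15121178) ≈ 6.6132e-8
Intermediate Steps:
V = 8387153 (V = Add(3, 8387150) = 8387153)
b = 6734025 (b = Pow(-2595, 2) = 6734025)
Pow(Add(b, V), -1) = Pow(Add(6734025, 8387153), -1) = Pow(15121178, -1) = Rational(1, 15121178)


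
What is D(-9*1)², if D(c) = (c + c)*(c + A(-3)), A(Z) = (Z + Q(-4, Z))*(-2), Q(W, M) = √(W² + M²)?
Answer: 54756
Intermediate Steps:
Q(W, M) = √(M² + W²)
A(Z) = -2*Z - 2*√(16 + Z²) (A(Z) = (Z + √(Z² + (-4)²))*(-2) = (Z + √(Z² + 16))*(-2) = (Z + √(16 + Z²))*(-2) = -2*Z - 2*√(16 + Z²))
D(c) = 2*c*(-4 + c) (D(c) = (c + c)*(c + (-2*(-3) - 2*√(16 + (-3)²))) = (2*c)*(c + (6 - 2*√(16 + 9))) = (2*c)*(c + (6 - 2*√25)) = (2*c)*(c + (6 - 2*5)) = (2*c)*(c + (6 - 10)) = (2*c)*(c - 4) = (2*c)*(-4 + c) = 2*c*(-4 + c))
D(-9*1)² = (2*(-9*1)*(-4 - 9*1))² = (2*(-9)*(-4 - 9))² = (2*(-9)*(-13))² = 234² = 54756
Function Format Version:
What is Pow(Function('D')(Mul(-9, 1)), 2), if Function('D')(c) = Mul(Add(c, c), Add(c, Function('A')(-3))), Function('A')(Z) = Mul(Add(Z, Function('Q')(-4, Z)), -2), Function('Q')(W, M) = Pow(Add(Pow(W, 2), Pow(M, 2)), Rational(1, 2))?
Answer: 54756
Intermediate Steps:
Function('Q')(W, M) = Pow(Add(Pow(M, 2), Pow(W, 2)), Rational(1, 2))
Function('A')(Z) = Add(Mul(-2, Z), Mul(-2, Pow(Add(16, Pow(Z, 2)), Rational(1, 2)))) (Function('A')(Z) = Mul(Add(Z, Pow(Add(Pow(Z, 2), Pow(-4, 2)), Rational(1, 2))), -2) = Mul(Add(Z, Pow(Add(Pow(Z, 2), 16), Rational(1, 2))), -2) = Mul(Add(Z, Pow(Add(16, Pow(Z, 2)), Rational(1, 2))), -2) = Add(Mul(-2, Z), Mul(-2, Pow(Add(16, Pow(Z, 2)), Rational(1, 2)))))
Function('D')(c) = Mul(2, c, Add(-4, c)) (Function('D')(c) = Mul(Add(c, c), Add(c, Add(Mul(-2, -3), Mul(-2, Pow(Add(16, Pow(-3, 2)), Rational(1, 2)))))) = Mul(Mul(2, c), Add(c, Add(6, Mul(-2, Pow(Add(16, 9), Rational(1, 2)))))) = Mul(Mul(2, c), Add(c, Add(6, Mul(-2, Pow(25, Rational(1, 2)))))) = Mul(Mul(2, c), Add(c, Add(6, Mul(-2, 5)))) = Mul(Mul(2, c), Add(c, Add(6, -10))) = Mul(Mul(2, c), Add(c, -4)) = Mul(Mul(2, c), Add(-4, c)) = Mul(2, c, Add(-4, c)))
Pow(Function('D')(Mul(-9, 1)), 2) = Pow(Mul(2, Mul(-9, 1), Add(-4, Mul(-9, 1))), 2) = Pow(Mul(2, -9, Add(-4, -9)), 2) = Pow(Mul(2, -9, -13), 2) = Pow(234, 2) = 54756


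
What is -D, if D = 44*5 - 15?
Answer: -205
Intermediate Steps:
D = 205 (D = 220 - 15 = 205)
-D = -1*205 = -205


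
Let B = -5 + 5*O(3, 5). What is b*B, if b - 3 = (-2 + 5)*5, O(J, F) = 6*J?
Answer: 1530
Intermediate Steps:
b = 18 (b = 3 + (-2 + 5)*5 = 3 + 3*5 = 3 + 15 = 18)
B = 85 (B = -5 + 5*(6*3) = -5 + 5*18 = -5 + 90 = 85)
b*B = 18*85 = 1530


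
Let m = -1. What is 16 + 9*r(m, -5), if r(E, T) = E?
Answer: 7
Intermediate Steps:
16 + 9*r(m, -5) = 16 + 9*(-1) = 16 - 9 = 7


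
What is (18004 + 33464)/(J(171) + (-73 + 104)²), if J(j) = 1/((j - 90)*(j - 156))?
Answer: 15633405/291904 ≈ 53.557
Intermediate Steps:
J(j) = 1/((-156 + j)*(-90 + j)) (J(j) = 1/((-90 + j)*(-156 + j)) = 1/((-156 + j)*(-90 + j)))
(18004 + 33464)/(J(171) + (-73 + 104)²) = (18004 + 33464)/(1/(14040 + 171² - 246*171) + (-73 + 104)²) = 51468/(1/(14040 + 29241 - 42066) + 31²) = 51468/(1/1215 + 961) = 51468/(1167616/1215) = 51468*(1215/1167616) = 15633405/291904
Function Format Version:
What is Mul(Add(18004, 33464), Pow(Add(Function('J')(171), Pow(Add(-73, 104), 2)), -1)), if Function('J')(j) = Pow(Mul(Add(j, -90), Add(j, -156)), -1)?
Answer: Rational(15633405, 291904) ≈ 53.557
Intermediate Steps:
Function('J')(j) = Mul(Pow(Add(-156, j), -1), Pow(Add(-90, j), -1)) (Function('J')(j) = Pow(Mul(Add(-90, j), Add(-156, j)), -1) = Pow(Mul(Add(-156, j), Add(-90, j)), -1) = Mul(Pow(Add(-156, j), -1), Pow(Add(-90, j), -1)))
Mul(Add(18004, 33464), Pow(Add(Function('J')(171), Pow(Add(-73, 104), 2)), -1)) = Mul(Add(18004, 33464), Pow(Add(Pow(Add(14040, Pow(171, 2), Mul(-246, 171)), -1), Pow(Add(-73, 104), 2)), -1)) = Mul(51468, Pow(Add(Pow(Add(14040, 29241, -42066), -1), Pow(31, 2)), -1)) = Mul(51468, Pow(Add(Pow(1215, -1), 961), -1)) = Mul(51468, Pow(Add(Rational(1, 1215), 961), -1)) = Mul(51468, Pow(Rational(1167616, 1215), -1)) = Mul(51468, Rational(1215, 1167616)) = Rational(15633405, 291904)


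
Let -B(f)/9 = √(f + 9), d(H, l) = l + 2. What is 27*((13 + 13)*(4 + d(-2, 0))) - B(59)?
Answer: 4212 + 18*√17 ≈ 4286.2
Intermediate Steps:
d(H, l) = 2 + l
B(f) = -9*√(9 + f) (B(f) = -9*√(f + 9) = -9*√(9 + f))
27*((13 + 13)*(4 + d(-2, 0))) - B(59) = 27*((13 + 13)*(4 + (2 + 0))) - (-9)*√(9 + 59) = 27*(26*(4 + 2)) - (-9)*√68 = 27*(26*6) - (-9)*2*√17 = 27*156 - (-18)*√17 = 4212 + 18*√17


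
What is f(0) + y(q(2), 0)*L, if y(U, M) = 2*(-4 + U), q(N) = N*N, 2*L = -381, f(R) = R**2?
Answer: 0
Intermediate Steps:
L = -381/2 (L = (1/2)*(-381) = -381/2 ≈ -190.50)
q(N) = N**2
y(U, M) = -8 + 2*U
f(0) + y(q(2), 0)*L = 0**2 + (-8 + 2*2**2)*(-381/2) = 0 + (-8 + 2*4)*(-381/2) = 0 + (-8 + 8)*(-381/2) = 0 + 0*(-381/2) = 0 + 0 = 0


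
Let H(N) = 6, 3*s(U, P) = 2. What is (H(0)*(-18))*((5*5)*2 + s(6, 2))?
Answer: -5472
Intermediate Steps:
s(U, P) = ⅔ (s(U, P) = (⅓)*2 = ⅔)
(H(0)*(-18))*((5*5)*2 + s(6, 2)) = (6*(-18))*((5*5)*2 + ⅔) = -108*(25*2 + ⅔) = -108*(50 + ⅔) = -108*152/3 = -5472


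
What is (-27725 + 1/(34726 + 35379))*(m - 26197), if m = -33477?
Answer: 115986033913576/70105 ≈ 1.6545e+9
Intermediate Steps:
(-27725 + 1/(34726 + 35379))*(m - 26197) = (-27725 + 1/(34726 + 35379))*(-33477 - 26197) = (-27725 + 1/70105)*(-59674) = -1943661124/70105*(-59674) = 115986033913576/70105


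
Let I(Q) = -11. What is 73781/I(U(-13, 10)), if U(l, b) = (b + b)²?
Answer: -73781/11 ≈ -6707.4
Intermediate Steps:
U(l, b) = 4*b² (U(l, b) = (2*b)² = 4*b²)
73781/I(U(-13, 10)) = 73781/(-11) = 73781*(-1/11) = -73781/11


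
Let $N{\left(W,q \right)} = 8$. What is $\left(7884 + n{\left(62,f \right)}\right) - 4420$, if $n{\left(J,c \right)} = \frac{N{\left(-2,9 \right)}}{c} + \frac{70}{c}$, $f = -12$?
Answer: $\frac{6915}{2} \approx 3457.5$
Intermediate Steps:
$n{\left(J,c \right)} = \frac{78}{c}$ ($n{\left(J,c \right)} = \frac{8}{c} + \frac{70}{c} = \frac{78}{c}$)
$\left(7884 + n{\left(62,f \right)}\right) - 4420 = \left(7884 + \frac{78}{-12}\right) - 4420 = \left(7884 + 78 \left(- \frac{1}{12}\right)\right) - 4420 = \left(7884 - \frac{13}{2}\right) - 4420 = \frac{15755}{2} - 4420 = \frac{6915}{2}$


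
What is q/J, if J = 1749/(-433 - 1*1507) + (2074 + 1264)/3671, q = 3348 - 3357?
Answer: -64095660/55141 ≈ -1162.4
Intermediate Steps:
q = -9
J = 55141/7121740 (J = 1749/(-433 - 1507) + 3338*(1/3671) = 1749/(-1940) + 3338/3671 = 1749*(-1/1940) + 3338/3671 = -1749/1940 + 3338/3671 = 55141/7121740 ≈ 0.0077426)
q/J = -9/55141/7121740 = -9*7121740/55141 = -64095660/55141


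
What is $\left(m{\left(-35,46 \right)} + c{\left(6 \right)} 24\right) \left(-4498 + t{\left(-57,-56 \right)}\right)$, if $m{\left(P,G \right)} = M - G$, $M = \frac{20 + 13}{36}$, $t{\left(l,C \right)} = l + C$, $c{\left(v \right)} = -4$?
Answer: $\frac{2602141}{4} \approx 6.5054 \cdot 10^{5}$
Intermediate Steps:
$t{\left(l,C \right)} = C + l$
$M = \frac{11}{12}$ ($M = 33 \cdot \frac{1}{36} = \frac{11}{12} \approx 0.91667$)
$m{\left(P,G \right)} = \frac{11}{12} - G$
$\left(m{\left(-35,46 \right)} + c{\left(6 \right)} 24\right) \left(-4498 + t{\left(-57,-56 \right)}\right) = \left(\left(\frac{11}{12} - 46\right) - 96\right) \left(-4498 - 113\right) = \left(- \frac{541}{12} - 96\right) \left(-4611\right) = \left(- \frac{1693}{12}\right) \left(-4611\right) = \frac{2602141}{4}$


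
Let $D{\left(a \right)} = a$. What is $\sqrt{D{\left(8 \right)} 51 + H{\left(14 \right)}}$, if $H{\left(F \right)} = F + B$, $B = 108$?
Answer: $\sqrt{530} \approx 23.022$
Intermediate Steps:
$H{\left(F \right)} = 108 + F$ ($H{\left(F \right)} = F + 108 = 108 + F$)
$\sqrt{D{\left(8 \right)} 51 + H{\left(14 \right)}} = \sqrt{8 \cdot 51 + \left(108 + 14\right)} = \sqrt{408 + 122} = \sqrt{530}$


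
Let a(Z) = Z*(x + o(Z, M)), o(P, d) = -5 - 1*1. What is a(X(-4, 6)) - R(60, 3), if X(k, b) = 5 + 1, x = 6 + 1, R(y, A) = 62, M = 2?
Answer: -56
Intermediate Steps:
o(P, d) = -6 (o(P, d) = -5 - 1 = -6)
x = 7
X(k, b) = 6
a(Z) = Z (a(Z) = Z*(7 - 6) = Z*1 = Z)
a(X(-4, 6)) - R(60, 3) = 6 - 1*62 = 6 - 62 = -56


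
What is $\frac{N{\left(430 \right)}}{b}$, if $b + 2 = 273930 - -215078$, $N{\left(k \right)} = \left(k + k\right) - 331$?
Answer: $\frac{529}{489006} \approx 0.0010818$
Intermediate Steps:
$N{\left(k \right)} = -331 + 2 k$ ($N{\left(k \right)} = 2 k - 331 = -331 + 2 k$)
$b = 489006$ ($b = -2 + \left(273930 - -215078\right) = -2 + \left(273930 + 215078\right) = -2 + 489008 = 489006$)
$\frac{N{\left(430 \right)}}{b} = \frac{-331 + 2 \cdot 430}{489006} = \left(-331 + 860\right) \frac{1}{489006} = 529 \cdot \frac{1}{489006} = \frac{529}{489006}$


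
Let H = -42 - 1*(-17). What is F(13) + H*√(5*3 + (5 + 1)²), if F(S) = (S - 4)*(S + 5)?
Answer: 162 - 25*√51 ≈ -16.536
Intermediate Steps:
F(S) = (-4 + S)*(5 + S)
H = -25 (H = -42 + 17 = -25)
F(13) + H*√(5*3 + (5 + 1)²) = (-20 + 13 + 13²) - 25*√(5*3 + (5 + 1)²) = (-20 + 13 + 169) - 25*√(15 + 6²) = 162 - 25*√(15 + 36) = 162 - 25*√51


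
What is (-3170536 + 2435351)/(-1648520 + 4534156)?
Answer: -735185/2885636 ≈ -0.25477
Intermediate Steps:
(-3170536 + 2435351)/(-1648520 + 4534156) = -735185/2885636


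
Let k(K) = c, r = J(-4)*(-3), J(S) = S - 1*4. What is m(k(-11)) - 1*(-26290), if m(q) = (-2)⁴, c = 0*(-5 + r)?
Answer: 26306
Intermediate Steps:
J(S) = -4 + S (J(S) = S - 4 = -4 + S)
r = 24 (r = (-4 - 4)*(-3) = -8*(-3) = 24)
c = 0 (c = 0*(-5 + 24) = 0*19 = 0)
k(K) = 0
m(q) = 16
m(k(-11)) - 1*(-26290) = 16 - 1*(-26290) = 16 + 26290 = 26306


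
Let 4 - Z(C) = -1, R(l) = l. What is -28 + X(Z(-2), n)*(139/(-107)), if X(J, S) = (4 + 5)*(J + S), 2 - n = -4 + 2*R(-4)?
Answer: -26765/107 ≈ -250.14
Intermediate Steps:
n = 14 (n = 2 - (-4 + 2*(-4)) = 2 - (-4 - 8) = 2 - 1*(-12) = 2 + 12 = 14)
Z(C) = 5 (Z(C) = 4 - 1*(-1) = 4 + 1 = 5)
X(J, S) = 9*J + 9*S (X(J, S) = 9*(J + S) = 9*J + 9*S)
-28 + X(Z(-2), n)*(139/(-107)) = -28 + (9*5 + 9*14)*(139/(-107)) = -28 + (45 + 126)*(139*(-1/107)) = -28 + 171*(-139/107) = -28 - 23769/107 = -26765/107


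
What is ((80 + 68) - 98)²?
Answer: 2500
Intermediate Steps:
((80 + 68) - 98)² = (148 - 98)² = 50² = 2500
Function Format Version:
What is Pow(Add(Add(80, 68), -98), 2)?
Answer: 2500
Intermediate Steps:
Pow(Add(Add(80, 68), -98), 2) = Pow(Add(148, -98), 2) = Pow(50, 2) = 2500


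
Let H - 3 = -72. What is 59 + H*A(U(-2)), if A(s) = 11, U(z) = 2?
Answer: -700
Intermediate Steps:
H = -69 (H = 3 - 72 = -69)
59 + H*A(U(-2)) = 59 - 69*11 = 59 - 759 = -700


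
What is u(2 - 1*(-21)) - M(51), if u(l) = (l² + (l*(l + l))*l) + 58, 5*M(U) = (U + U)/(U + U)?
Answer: 124604/5 ≈ 24921.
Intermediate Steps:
M(U) = ⅕ (M(U) = ((U + U)/(U + U))/5 = ((2*U)/((2*U)))/5 = ((2*U)*(1/(2*U)))/5 = (⅕)*1 = ⅕)
u(l) = 58 + l² + 2*l³ (u(l) = (l² + (l*(2*l))*l) + 58 = (l² + (2*l²)*l) + 58 = (l² + 2*l³) + 58 = 58 + l² + 2*l³)
u(2 - 1*(-21)) - M(51) = (58 + (2 - 1*(-21))² + 2*(2 - 1*(-21))³) - 1*⅕ = (58 + (2 + 21)² + 2*(2 + 21)³) - ⅕ = (58 + 23² + 2*23³) - ⅕ = (58 + 529 + 2*12167) - ⅕ = (58 + 529 + 24334) - ⅕ = 24921 - ⅕ = 124604/5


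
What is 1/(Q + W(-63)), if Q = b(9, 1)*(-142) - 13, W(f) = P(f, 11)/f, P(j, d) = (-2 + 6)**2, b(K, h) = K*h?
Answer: -63/81349 ≈ -0.00077444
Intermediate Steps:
P(j, d) = 16 (P(j, d) = 4**2 = 16)
W(f) = 16/f
Q = -1291 (Q = (9*1)*(-142) - 13 = 9*(-142) - 13 = -1278 - 13 = -1291)
1/(Q + W(-63)) = 1/(-1291 + 16/(-63)) = 1/(-1291 + 16*(-1/63)) = 1/(-1291 - 16/63) = 1/(-81349/63) = -63/81349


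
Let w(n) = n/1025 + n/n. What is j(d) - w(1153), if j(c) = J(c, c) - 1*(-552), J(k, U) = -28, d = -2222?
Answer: 534922/1025 ≈ 521.88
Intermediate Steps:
j(c) = 524 (j(c) = -28 - 1*(-552) = -28 + 552 = 524)
w(n) = 1 + n/1025 (w(n) = n*(1/1025) + 1 = n/1025 + 1 = 1 + n/1025)
j(d) - w(1153) = 524 - (1 + (1/1025)*1153) = 524 - (1 + 1153/1025) = 524 - 1*2178/1025 = 524 - 2178/1025 = 534922/1025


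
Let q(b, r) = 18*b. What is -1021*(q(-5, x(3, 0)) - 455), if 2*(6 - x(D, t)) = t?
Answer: 556445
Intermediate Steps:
x(D, t) = 6 - t/2
-1021*(q(-5, x(3, 0)) - 455) = -1021*(18*(-5) - 455) = -1021*(-90 - 455) = -1021*(-545) = 556445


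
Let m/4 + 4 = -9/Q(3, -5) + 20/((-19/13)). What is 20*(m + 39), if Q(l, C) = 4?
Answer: -15480/19 ≈ -814.74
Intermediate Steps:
m = -1515/19 (m = -16 + 4*(-9/4 + 20/((-19/13))) = -16 + 4*(-9*1/4 + 20/((-19*1/13))) = -16 + 4*(-9/4 + 20/(-19/13)) = -16 + 4*(-9/4 + 20*(-13/19)) = -16 + 4*(-9/4 - 260/19) = -16 + 4*(-1211/76) = -16 - 1211/19 = -1515/19 ≈ -79.737)
20*(m + 39) = 20*(-1515/19 + 39) = 20*(-774/19) = -15480/19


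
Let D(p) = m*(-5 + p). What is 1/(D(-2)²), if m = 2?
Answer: 1/196 ≈ 0.0051020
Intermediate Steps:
D(p) = -10 + 2*p (D(p) = 2*(-5 + p) = -10 + 2*p)
1/(D(-2)²) = 1/((-10 + 2*(-2))²) = 1/((-10 - 4)²) = 1/((-14)²) = 1/196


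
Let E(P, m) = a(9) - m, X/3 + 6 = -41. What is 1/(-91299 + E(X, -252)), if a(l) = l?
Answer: -1/91038 ≈ -1.0984e-5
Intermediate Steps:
X = -141 (X = -18 + 3*(-41) = -18 - 123 = -141)
E(P, m) = 9 - m
1/(-91299 + E(X, -252)) = 1/(-91299 + (9 - 1*(-252))) = 1/(-91299 + (9 + 252)) = 1/(-91299 + 261) = 1/(-91038) = -1/91038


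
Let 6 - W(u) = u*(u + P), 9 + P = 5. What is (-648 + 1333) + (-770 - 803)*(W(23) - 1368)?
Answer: 2830512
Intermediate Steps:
P = -4 (P = -9 + 5 = -4)
W(u) = 6 - u*(-4 + u) (W(u) = 6 - u*(u - 4) = 6 - u*(-4 + u))
(-648 + 1333) + (-770 - 803)*(W(23) - 1368) = (-648 + 1333) + (-770 - 803)*((6 - 1*23² + 4*23) - 1368) = 685 - 1573*((6 - 1*529 + 92) - 1368) = 685 - 1573*((6 - 529 + 92) - 1368) = 685 - 1573*(-431 - 1368) = 685 - 1573*(-1799) = 685 + 2829827 = 2830512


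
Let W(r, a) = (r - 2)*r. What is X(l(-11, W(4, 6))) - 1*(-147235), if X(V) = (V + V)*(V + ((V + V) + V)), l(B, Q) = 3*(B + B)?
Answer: 182083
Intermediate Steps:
W(r, a) = r*(-2 + r) (W(r, a) = (-2 + r)*r = r*(-2 + r))
l(B, Q) = 6*B (l(B, Q) = 3*(2*B) = 6*B)
X(V) = 8*V² (X(V) = (2*V)*(V + (2*V + V)) = (2*V)*(V + 3*V) = (2*V)*(4*V) = 8*V²)
X(l(-11, W(4, 6))) - 1*(-147235) = 8*(6*(-11))² - 1*(-147235) = 8*(-66)² + 147235 = 8*4356 + 147235 = 34848 + 147235 = 182083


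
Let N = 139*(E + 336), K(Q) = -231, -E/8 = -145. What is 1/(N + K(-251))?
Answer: 1/207713 ≈ 4.8143e-6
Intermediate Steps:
E = 1160 (E = -8*(-145) = 1160)
N = 207944 (N = 139*(1160 + 336) = 139*1496 = 207944)
1/(N + K(-251)) = 1/(207944 - 231) = 1/207713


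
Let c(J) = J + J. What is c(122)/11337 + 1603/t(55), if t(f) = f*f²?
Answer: 58768711/1886193375 ≈ 0.031157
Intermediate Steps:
c(J) = 2*J
t(f) = f³
c(122)/11337 + 1603/t(55) = (2*122)/11337 + 1603/(55³) = 244*(1/11337) + 1603/166375 = 244/11337 + 1603*(1/166375) = 244/11337 + 1603/166375 = 58768711/1886193375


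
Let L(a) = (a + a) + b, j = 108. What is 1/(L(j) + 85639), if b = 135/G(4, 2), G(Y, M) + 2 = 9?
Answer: 7/601120 ≈ 1.1645e-5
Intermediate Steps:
G(Y, M) = 7 (G(Y, M) = -2 + 9 = 7)
b = 135/7 ≈ 19.286
L(a) = 135/7 + 2*a (L(a) = (a + a) + 135/7 = 2*a + 135/7 = 135/7 + 2*a)
1/(L(j) + 85639) = 1/((135/7 + 2*108) + 85639) = 1/((135/7 + 216) + 85639) = 1/(1647/7 + 85639) = 1/(601120/7) = 7/601120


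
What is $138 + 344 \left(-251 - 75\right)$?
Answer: $-112006$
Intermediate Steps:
$138 + 344 \left(-251 - 75\right) = 138 + 344 \left(-326\right) = 138 - 112144 = -112006$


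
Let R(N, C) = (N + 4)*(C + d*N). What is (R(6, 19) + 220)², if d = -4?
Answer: 28900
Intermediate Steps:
R(N, C) = (4 + N)*(C - 4*N) (R(N, C) = (N + 4)*(C - 4*N) = (4 + N)*(C - 4*N))
(R(6, 19) + 220)² = ((-16*6 - 4*6² + 4*19 + 19*6) + 220)² = ((-96 - 4*36 + 76 + 114) + 220)² = ((-96 - 144 + 76 + 114) + 220)² = (-50 + 220)² = 170² = 28900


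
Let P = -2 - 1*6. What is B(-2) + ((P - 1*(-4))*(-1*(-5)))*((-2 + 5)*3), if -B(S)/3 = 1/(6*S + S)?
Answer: -2517/14 ≈ -179.79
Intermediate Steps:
B(S) = -3/(7*S) (B(S) = -3/(6*S + S) = -3*1/(7*S) = -3/(7*S))
P = -8 (P = -2 - 6 = -8)
B(-2) + ((P - 1*(-4))*(-1*(-5)))*((-2 + 5)*3) = -3/7/(-2) + ((-8 - 1*(-4))*(-1*(-5)))*((-2 + 5)*3) = -3/7*(-1/2) + ((-8 + 4)*5)*(3*3) = 3/14 - 4*5*9 = 3/14 - 20*9 = 3/14 - 180 = -2517/14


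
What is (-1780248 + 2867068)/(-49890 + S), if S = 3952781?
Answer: 1086820/3902891 ≈ 0.27847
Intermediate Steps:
(-1780248 + 2867068)/(-49890 + S) = (-1780248 + 2867068)/(-49890 + 3952781) = 1086820/3902891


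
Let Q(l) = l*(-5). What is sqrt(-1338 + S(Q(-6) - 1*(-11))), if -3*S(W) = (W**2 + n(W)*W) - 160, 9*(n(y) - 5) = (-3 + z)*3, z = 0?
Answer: I*sqrt(17097)/3 ≈ 43.585*I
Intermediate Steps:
n(y) = 4 (n(y) = 5 + ((-3 + 0)*3)/9 = 5 + (-3*3)/9 = 5 + (1/9)*(-9) = 5 - 1 = 4)
Q(l) = -5*l
S(W) = 160/3 - 4*W/3 - W**2/3 (S(W) = -((W**2 + 4*W) - 160)/3 = -(-160 + W**2 + 4*W)/3 = 160/3 - 4*W/3 - W**2/3)
sqrt(-1338 + S(Q(-6) - 1*(-11))) = sqrt(-1338 + (160/3 - 4*(-5*(-6) - 1*(-11))/3 - (-5*(-6) - 1*(-11))**2/3)) = sqrt(-1338 + (160/3 - 4*(30 + 11)/3 - (30 + 11)**2/3)) = sqrt(-1338 + (160/3 - 4/3*41 - 1/3*41**2)) = sqrt(-1338 + (160/3 - 164/3 - 1/3*1681)) = sqrt(-1338 + (160/3 - 164/3 - 1681/3)) = sqrt(-1338 - 1685/3) = sqrt(-5699/3) = I*sqrt(17097)/3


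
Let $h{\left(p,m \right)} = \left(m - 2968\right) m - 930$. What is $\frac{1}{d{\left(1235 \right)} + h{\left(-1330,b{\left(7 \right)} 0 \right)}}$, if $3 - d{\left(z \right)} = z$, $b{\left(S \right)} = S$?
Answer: $- \frac{1}{2162} \approx -0.00046253$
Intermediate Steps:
$d{\left(z \right)} = 3 - z$
$h{\left(p,m \right)} = -930 + m \left(-2968 + m\right)$ ($h{\left(p,m \right)} = \left(-2968 + m\right) m - 930 = m \left(-2968 + m\right) - 930 = -930 + m \left(-2968 + m\right)$)
$\frac{1}{d{\left(1235 \right)} + h{\left(-1330,b{\left(7 \right)} 0 \right)}} = \frac{1}{\left(3 - 1235\right) - \left(930 + 0 + 2968 \cdot 7 \cdot 0\right)} = \frac{1}{\left(3 - 1235\right) - \left(930 - 0^{2}\right)} = \frac{1}{-1232 + \left(-930 + 0 + 0\right)} = \frac{1}{-1232 - 930} = \frac{1}{-2162} = - \frac{1}{2162}$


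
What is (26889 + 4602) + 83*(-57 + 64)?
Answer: 32072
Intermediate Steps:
(26889 + 4602) + 83*(-57 + 64) = 31491 + 83*7 = 31491 + 581 = 32072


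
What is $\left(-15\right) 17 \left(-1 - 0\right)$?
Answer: $255$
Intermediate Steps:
$\left(-15\right) 17 \left(-1 - 0\right) = - 255 \left(-1 + 0\right) = \left(-255\right) \left(-1\right) = 255$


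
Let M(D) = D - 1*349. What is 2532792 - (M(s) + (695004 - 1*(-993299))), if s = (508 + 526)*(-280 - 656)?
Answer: 1812662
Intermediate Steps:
s = -967824 (s = 1034*(-936) = -967824)
M(D) = -349 + D (M(D) = D - 349 = -349 + D)
2532792 - (M(s) + (695004 - 1*(-993299))) = 2532792 - ((-349 - 967824) + (695004 - 1*(-993299))) = 2532792 - (-968173 + (695004 + 993299)) = 2532792 - (-968173 + 1688303) = 2532792 - 1*720130 = 2532792 - 720130 = 1812662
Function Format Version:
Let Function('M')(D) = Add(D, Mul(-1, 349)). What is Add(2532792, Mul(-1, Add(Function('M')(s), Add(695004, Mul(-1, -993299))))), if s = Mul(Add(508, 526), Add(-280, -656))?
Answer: 1812662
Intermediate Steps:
s = -967824 (s = Mul(1034, -936) = -967824)
Function('M')(D) = Add(-349, D) (Function('M')(D) = Add(D, -349) = Add(-349, D))
Add(2532792, Mul(-1, Add(Function('M')(s), Add(695004, Mul(-1, -993299))))) = Add(2532792, Mul(-1, Add(Add(-349, -967824), Add(695004, Mul(-1, -993299))))) = Add(2532792, Mul(-1, Add(-968173, Add(695004, 993299)))) = Add(2532792, Mul(-1, Add(-968173, 1688303))) = Add(2532792, Mul(-1, 720130)) = Add(2532792, -720130) = 1812662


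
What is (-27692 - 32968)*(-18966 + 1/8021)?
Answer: 9227980448100/8021 ≈ 1.1505e+9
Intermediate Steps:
(-27692 - 32968)*(-18966 + 1/8021) = -60660*(-18966 + 1/8021) = -60660*(-152126285/8021) = 9227980448100/8021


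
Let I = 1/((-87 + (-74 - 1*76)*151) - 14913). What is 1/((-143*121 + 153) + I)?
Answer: -37650/645697501 ≈ -5.8309e-5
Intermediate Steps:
I = -1/37650 (I = 1/((-87 + (-74 - 76)*151) - 14913) = 1/((-87 - 150*151) - 14913) = 1/((-87 - 22650) - 14913) = 1/(-22737 - 14913) = 1/(-37650) = -1/37650 ≈ -2.6560e-5)
1/((-143*121 + 153) + I) = 1/((-143*121 + 153) - 1/37650) = 1/((-17303 + 153) - 1/37650) = 1/(-17150 - 1/37650) = 1/(-645697501/37650) = -37650/645697501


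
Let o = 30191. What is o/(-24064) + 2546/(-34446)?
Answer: -550613065/414454272 ≈ -1.3285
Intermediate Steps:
o/(-24064) + 2546/(-34446) = 30191/(-24064) + 2546/(-34446) = 30191*(-1/24064) + 2546*(-1/34446) = -30191/24064 - 1273/17223 = -550613065/414454272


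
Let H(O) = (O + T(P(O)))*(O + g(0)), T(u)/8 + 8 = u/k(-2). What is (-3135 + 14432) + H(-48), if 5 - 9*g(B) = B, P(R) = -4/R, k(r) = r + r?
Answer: 897409/54 ≈ 16619.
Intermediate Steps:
k(r) = 2*r
T(u) = -64 - 2*u (T(u) = -64 + 8*(u/((2*(-2)))) = -64 + 8*(u/(-4)) = -64 + 8*(u*(-1/4)) = -64 + 8*(-u/4) = -64 - 2*u)
g(B) = 5/9 - B/9
H(O) = (5/9 + O)*(-64 + O + 8/O) (H(O) = (O + (-64 - (-8)/O))*(O + (5/9 - 1/9*0)) = (O + (-64 + 8/O))*(O + (5/9 + 0)) = (-64 + O + 8/O)*(O + 5/9) = (-64 + O + 8/O)*(5/9 + O) = (5/9 + O)*(-64 + O + 8/O))
(-3135 + 14432) + H(-48) = (-3135 + 14432) + (1/9)*(40 - 48*(-248 - 571*(-48) + 9*(-48)**2))/(-48) = 11297 + (1/9)*(-1/48)*(40 - 48*(-248 + 27408 + 9*2304)) = 11297 + (1/9)*(-1/48)*(40 - 48*(-248 + 27408 + 20736)) = 11297 + (1/9)*(-1/48)*(40 - 48*47896) = 11297 + (1/9)*(-1/48)*(40 - 2299008) = 11297 + (1/9)*(-1/48)*(-2298968) = 11297 + 287371/54 = 897409/54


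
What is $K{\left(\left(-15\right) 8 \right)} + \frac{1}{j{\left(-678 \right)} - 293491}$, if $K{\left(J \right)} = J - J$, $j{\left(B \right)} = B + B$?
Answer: $- \frac{1}{294847} \approx -3.3916 \cdot 10^{-6}$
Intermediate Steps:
$j{\left(B \right)} = 2 B$
$K{\left(J \right)} = 0$
$K{\left(\left(-15\right) 8 \right)} + \frac{1}{j{\left(-678 \right)} - 293491} = 0 + \frac{1}{2 \left(-678\right) - 293491} = 0 + \frac{1}{-1356 - 293491} = 0 + \frac{1}{-294847} = 0 - \frac{1}{294847} = - \frac{1}{294847}$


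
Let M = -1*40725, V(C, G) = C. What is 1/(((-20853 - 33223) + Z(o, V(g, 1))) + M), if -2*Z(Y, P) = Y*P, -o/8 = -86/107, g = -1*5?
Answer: -107/10141987 ≈ -1.0550e-5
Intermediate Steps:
g = -5
o = 688/107 (o = -(-688)/107 = -8*(-86/107) = 688/107 ≈ 6.4299)
Z(Y, P) = -P*Y/2 (Z(Y, P) = -Y*P/2 = -P*Y/2)
M = -40725
1/(((-20853 - 33223) + Z(o, V(g, 1))) + M) = 1/(((-20853 - 33223) - ½*(-5)*688/107) - 40725) = 1/((-54076 + 1720/107) - 40725) = 1/(-5784412/107 - 40725) = 1/(-10141987/107) = -107/10141987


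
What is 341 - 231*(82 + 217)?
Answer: -68728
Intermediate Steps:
341 - 231*(82 + 217) = 341 - 231*299 = 341 - 69069 = -68728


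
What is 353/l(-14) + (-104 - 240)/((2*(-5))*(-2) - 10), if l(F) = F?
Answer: -4173/70 ≈ -59.614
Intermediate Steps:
353/l(-14) + (-104 - 240)/((2*(-5))*(-2) - 10) = 353/(-14) + (-104 - 240)/((2*(-5))*(-2) - 10) = 353*(-1/14) - 344/(-10*(-2) - 10) = -353/14 - 344/(20 - 10) = -353/14 - 344/10 = -353/14 - 344*⅒ = -353/14 - 172/5 = -4173/70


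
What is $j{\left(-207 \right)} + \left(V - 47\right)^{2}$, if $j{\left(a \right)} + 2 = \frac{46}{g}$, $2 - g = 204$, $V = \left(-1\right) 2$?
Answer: $\frac{242276}{101} \approx 2398.8$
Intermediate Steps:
$V = -2$
$g = -202$ ($g = 2 - 204 = -202$)
$j{\left(a \right)} = - \frac{225}{101}$ ($j{\left(a \right)} = -2 + \frac{46}{-202} = -2 + 46 \left(- \frac{1}{202}\right) = -2 - \frac{23}{101} = - \frac{225}{101}$)
$j{\left(-207 \right)} + \left(V - 47\right)^{2} = - \frac{225}{101} + \left(-2 - 47\right)^{2} = - \frac{225}{101} + \left(-49\right)^{2} = - \frac{225}{101} + 2401 = \frac{242276}{101}$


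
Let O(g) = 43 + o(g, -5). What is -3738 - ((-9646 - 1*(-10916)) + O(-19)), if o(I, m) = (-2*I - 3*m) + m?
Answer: -5099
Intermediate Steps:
o(I, m) = -2*I - 2*m (o(I, m) = (-3*m - 2*I) + m = -2*I - 2*m)
O(g) = 53 - 2*g (O(g) = 43 + (-2*g - 2*(-5)) = 43 + (-2*g + 10) = 43 + (10 - 2*g) = 53 - 2*g)
-3738 - ((-9646 - 1*(-10916)) + O(-19)) = -3738 - ((-9646 - 1*(-10916)) + (53 - 2*(-19))) = -3738 - ((-9646 + 10916) + (53 + 38)) = -3738 - (1270 + 91) = -3738 - 1*1361 = -3738 - 1361 = -5099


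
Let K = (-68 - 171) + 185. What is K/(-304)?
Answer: 27/152 ≈ 0.17763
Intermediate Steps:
K = -54 (K = -239 + 185 = -54)
K/(-304) = -54/(-304) = -54*(-1/304) = 27/152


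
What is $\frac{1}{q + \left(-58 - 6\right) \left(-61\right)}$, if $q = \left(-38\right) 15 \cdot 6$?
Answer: $\frac{1}{484} \approx 0.0020661$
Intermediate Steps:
$q = -3420$ ($q = \left(-570\right) 6 = -3420$)
$\frac{1}{q + \left(-58 - 6\right) \left(-61\right)} = \frac{1}{-3420 + \left(-58 - 6\right) \left(-61\right)} = \frac{1}{-3420 - -3904} = \frac{1}{-3420 + 3904} = \frac{1}{484}$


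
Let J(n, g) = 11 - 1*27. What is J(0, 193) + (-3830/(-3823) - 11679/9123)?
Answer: -189247797/11625743 ≈ -16.278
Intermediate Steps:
J(n, g) = -16 (J(n, g) = 11 - 27 = -16)
J(0, 193) + (-3830/(-3823) - 11679/9123) = -16 + (-3830/(-3823) - 11679/9123) = -16 + (-3830*(-1/3823) - 11679*1/9123) = -16 + (3830/3823 - 3893/3041) = -16 - 3235909/11625743 = -189247797/11625743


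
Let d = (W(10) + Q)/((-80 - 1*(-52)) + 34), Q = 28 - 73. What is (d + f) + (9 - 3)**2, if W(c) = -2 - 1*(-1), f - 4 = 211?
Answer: 730/3 ≈ 243.33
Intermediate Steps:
f = 215 (f = 4 + 211 = 215)
W(c) = -1 (W(c) = -2 + 1 = -1)
Q = -45
d = -23/3 (d = (-1 - 45)/((-80 - 1*(-52)) + 34) = -46/((-80 + 52) + 34) = -46/(-28 + 34) = -46/6 = -46*1/6 = -23/3 ≈ -7.6667)
(d + f) + (9 - 3)**2 = (-23/3 + 215) + (9 - 3)**2 = 622/3 + 6**2 = 622/3 + 36 = 730/3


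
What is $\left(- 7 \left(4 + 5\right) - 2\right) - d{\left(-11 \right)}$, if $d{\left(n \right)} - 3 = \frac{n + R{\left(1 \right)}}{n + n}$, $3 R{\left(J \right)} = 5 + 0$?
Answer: $- \frac{2258}{33} \approx -68.424$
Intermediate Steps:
$R{\left(J \right)} = \frac{5}{3}$ ($R{\left(J \right)} = \frac{5 + 0}{3} = \frac{1}{3} \cdot 5 = \frac{5}{3}$)
$d{\left(n \right)} = 3 + \frac{\frac{5}{3} + n}{2 n}$ ($d{\left(n \right)} = 3 + \frac{n + \frac{5}{3}}{n + n} = 3 + \frac{\frac{5}{3} + n}{2 n}$)
$\left(- 7 \left(4 + 5\right) - 2\right) - d{\left(-11 \right)} = \left(- 7 \left(4 + 5\right) - 2\right) - \frac{5 + 21 \left(-11\right)}{6 \left(-11\right)} = \left(\left(-7\right) 9 - 2\right) - \frac{1}{6} \left(- \frac{1}{11}\right) \left(5 - 231\right) = \left(-63 - 2\right) - \frac{1}{6} \left(- \frac{1}{11}\right) \left(-226\right) = -65 - \frac{113}{33} = - \frac{2258}{33}$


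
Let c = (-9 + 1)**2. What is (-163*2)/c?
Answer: -163/32 ≈ -5.0938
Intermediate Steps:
c = 64 (c = (-8)**2 = 64)
(-163*2)/c = -163*2/64 = -326*1/64 = -163/32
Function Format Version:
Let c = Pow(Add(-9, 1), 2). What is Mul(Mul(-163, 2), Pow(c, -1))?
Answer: Rational(-163, 32) ≈ -5.0938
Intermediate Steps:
c = 64 (c = Pow(-8, 2) = 64)
Mul(Mul(-163, 2), Pow(c, -1)) = Mul(Mul(-163, 2), Pow(64, -1)) = Mul(-326, Rational(1, 64)) = Rational(-163, 32)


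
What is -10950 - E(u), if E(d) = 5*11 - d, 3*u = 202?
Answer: -32813/3 ≈ -10938.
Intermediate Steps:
u = 202/3 (u = (⅓)*202 = 202/3 ≈ 67.333)
E(d) = 55 - d
-10950 - E(u) = -10950 - (55 - 1*202/3) = -10950 - (55 - 202/3) = -10950 - 1*(-37/3) = -10950 + 37/3 = -32813/3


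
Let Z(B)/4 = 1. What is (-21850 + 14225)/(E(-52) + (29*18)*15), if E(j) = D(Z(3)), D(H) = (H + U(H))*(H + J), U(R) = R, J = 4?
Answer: -7625/7894 ≈ -0.96592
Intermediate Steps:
Z(B) = 4 (Z(B) = 4*1 = 4)
D(H) = 2*H*(4 + H) (D(H) = (H + H)*(H + 4) = (2*H)*(4 + H) = 2*H*(4 + H))
E(j) = 64 (E(j) = 2*4*(4 + 4) = 2*4*8 = 64)
(-21850 + 14225)/(E(-52) + (29*18)*15) = (-21850 + 14225)/(64 + (29*18)*15) = -7625/(64 + 522*15) = -7625/(64 + 7830) = -7625/7894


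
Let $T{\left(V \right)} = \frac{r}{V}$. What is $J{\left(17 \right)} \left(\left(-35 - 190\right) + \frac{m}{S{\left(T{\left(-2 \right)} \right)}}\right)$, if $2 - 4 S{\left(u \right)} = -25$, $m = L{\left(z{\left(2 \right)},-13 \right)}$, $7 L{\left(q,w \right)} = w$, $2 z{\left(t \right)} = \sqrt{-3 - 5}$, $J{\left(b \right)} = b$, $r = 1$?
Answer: $- \frac{723809}{189} \approx -3829.7$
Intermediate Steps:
$T{\left(V \right)} = \frac{1}{V}$ ($T{\left(V \right)} = 1 \frac{1}{V} = \frac{1}{V}$)
$z{\left(t \right)} = i \sqrt{2}$ ($z{\left(t \right)} = \frac{\sqrt{-3 - 5}}{2} = \frac{\sqrt{-8}}{2} = \frac{2 i \sqrt{2}}{2} = i \sqrt{2}$)
$L{\left(q,w \right)} = \frac{w}{7}$
$m = - \frac{13}{7}$ ($m = \frac{1}{7} \left(-13\right) = - \frac{13}{7} \approx -1.8571$)
$S{\left(u \right)} = \frac{27}{4}$ ($S{\left(u \right)} = \frac{1}{2} - - \frac{25}{4} = \frac{1}{2} + \frac{25}{4} = \frac{27}{4}$)
$J{\left(17 \right)} \left(\left(-35 - 190\right) + \frac{m}{S{\left(T{\left(-2 \right)} \right)}}\right) = 17 \left(\left(-35 - 190\right) - \frac{13}{7 \cdot \frac{27}{4}}\right) = 17 \left(-225 - \frac{52}{189}\right) = 17 \left(- \frac{42577}{189}\right) = - \frac{723809}{189}$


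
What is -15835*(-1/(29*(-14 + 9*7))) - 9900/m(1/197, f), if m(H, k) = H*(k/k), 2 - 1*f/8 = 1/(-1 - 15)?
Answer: -2771360465/1421 ≈ -1.9503e+6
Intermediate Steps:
f = 33/2 (f = 16 - 8/(-1 - 15) = 16 - 8/(-16) = 16 - 8*(-1/16) = 16 + 1/2 = 33/2 ≈ 16.500)
m(H, k) = H (m(H, k) = H*1 = H)
-15835*(-1/(29*(-14 + 9*7))) - 9900/m(1/197, f) = -15835*(-1/(29*(-14 + 9*7))) - 9900/(1/197) = -15835*(-1/(29*(-14 + 63))) - 9900/1/197 = -15835/(49*(-29)) - 9900*197 = -15835/(-1421) - 1950300 = -15835*(-1/1421) - 1950300 = 15835/1421 - 1950300 = -2771360465/1421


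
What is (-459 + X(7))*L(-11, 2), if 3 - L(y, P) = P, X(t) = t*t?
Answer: -410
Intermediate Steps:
X(t) = t**2
L(y, P) = 3 - P
(-459 + X(7))*L(-11, 2) = (-459 + 7**2)*(3 - 1*2) = (-459 + 49)*(3 - 2) = -410*1 = -410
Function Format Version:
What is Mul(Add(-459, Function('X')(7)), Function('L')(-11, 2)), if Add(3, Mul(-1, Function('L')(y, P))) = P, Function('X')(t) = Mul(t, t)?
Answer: -410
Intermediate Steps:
Function('X')(t) = Pow(t, 2)
Function('L')(y, P) = Add(3, Mul(-1, P))
Mul(Add(-459, Function('X')(7)), Function('L')(-11, 2)) = Mul(Add(-459, Pow(7, 2)), Add(3, Mul(-1, 2))) = Mul(Add(-459, 49), Add(3, -2)) = Mul(-410, 1) = -410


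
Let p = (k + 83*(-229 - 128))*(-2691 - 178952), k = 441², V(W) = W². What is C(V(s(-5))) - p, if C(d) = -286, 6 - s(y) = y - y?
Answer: 29943848264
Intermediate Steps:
s(y) = 6 (s(y) = 6 - (y - y) = 6 - 1*0 = 6 + 0 = 6)
k = 194481
p = -29943848550 (p = (194481 + 83*(-229 - 128))*(-2691 - 178952) = (194481 + 83*(-357))*(-181643) = (194481 - 29631)*(-181643) = 164850*(-181643) = -29943848550)
C(V(s(-5))) - p = -286 - 1*(-29943848550) = -286 + 29943848550 = 29943848264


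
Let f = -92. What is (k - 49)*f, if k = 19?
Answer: 2760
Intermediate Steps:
(k - 49)*f = (19 - 49)*(-92) = -30*(-92) = 2760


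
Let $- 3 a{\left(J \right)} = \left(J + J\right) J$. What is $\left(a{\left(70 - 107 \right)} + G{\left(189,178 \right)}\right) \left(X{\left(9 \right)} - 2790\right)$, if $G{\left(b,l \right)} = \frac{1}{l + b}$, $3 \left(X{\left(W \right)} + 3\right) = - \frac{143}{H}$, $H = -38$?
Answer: $\frac{319800328337}{125514} \approx 2.5479 \cdot 10^{6}$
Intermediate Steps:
$a{\left(J \right)} = - \frac{2 J^{2}}{3}$ ($a{\left(J \right)} = - \frac{\left(J + J\right) J}{3} = - \frac{2 J J}{3} = - \frac{2 J^{2}}{3}$)
$X{\left(W \right)} = - \frac{199}{114}$ ($X{\left(W \right)} = -3 + \frac{\left(-143\right) \frac{1}{-38}}{3} = -3 + \frac{\left(-143\right) \left(- \frac{1}{38}\right)}{3} = -3 + \frac{1}{3} \cdot \frac{143}{38} = -3 + \frac{143}{114} = - \frac{199}{114}$)
$G{\left(b,l \right)} = \frac{1}{b + l}$
$\left(a{\left(70 - 107 \right)} + G{\left(189,178 \right)}\right) \left(X{\left(9 \right)} - 2790\right) = \left(- \frac{2 \left(70 - 107\right)^{2}}{3} + \frac{1}{189 + 178}\right) \left(- \frac{199}{114} - 2790\right) = \left(- \frac{2 \left(70 - 107\right)^{2}}{3} + \frac{1}{367}\right) \left(- \frac{318259}{114}\right) = \left(- \frac{2 \left(-37\right)^{2}}{3} + \frac{1}{367}\right) \left(- \frac{318259}{114}\right) = \left(\left(- \frac{2}{3}\right) 1369 + \frac{1}{367}\right) \left(- \frac{318259}{114}\right) = \left(- \frac{2738}{3} + \frac{1}{367}\right) \left(- \frac{318259}{114}\right) = \left(- \frac{1004843}{1101}\right) \left(- \frac{318259}{114}\right) = \frac{319800328337}{125514}$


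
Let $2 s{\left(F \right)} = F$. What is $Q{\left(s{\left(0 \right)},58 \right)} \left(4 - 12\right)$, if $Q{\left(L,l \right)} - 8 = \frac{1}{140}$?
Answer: $- \frac{2242}{35} \approx -64.057$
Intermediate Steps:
$s{\left(F \right)} = \frac{F}{2}$
$Q{\left(L,l \right)} = \frac{1121}{140}$ ($Q{\left(L,l \right)} = 8 + \frac{1}{140} = \frac{1121}{140}$)
$Q{\left(s{\left(0 \right)},58 \right)} \left(4 - 12\right) = \frac{1121 \left(4 - 12\right)}{140} = \frac{1121}{140} \left(-8\right) = - \frac{2242}{35}$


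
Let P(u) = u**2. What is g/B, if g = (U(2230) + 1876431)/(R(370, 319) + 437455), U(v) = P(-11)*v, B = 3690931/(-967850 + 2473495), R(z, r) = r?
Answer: 3231507143345/1615793627594 ≈ 2.0000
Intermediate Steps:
B = 3690931/1505645 ≈ 2.4514
U(v) = 121*v (U(v) = (-11)**2*v = 121*v)
g = 2146261/437774 (g = (121*2230 + 1876431)/(319 + 437455) = (269830 + 1876431)/437774 = 2146261*(1/437774) = 2146261/437774 ≈ 4.9027)
g/B = 2146261/(437774*(3690931/1505645)) = (2146261/437774)*(1505645/3690931) = 3231507143345/1615793627594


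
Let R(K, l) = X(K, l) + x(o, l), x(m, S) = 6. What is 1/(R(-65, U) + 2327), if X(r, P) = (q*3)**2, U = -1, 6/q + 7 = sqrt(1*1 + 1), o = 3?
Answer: 5170121/12100547761 - 4536*sqrt(2)/12100547761 ≈ 0.00042673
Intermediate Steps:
q = 6/(-7 + sqrt(2)) (q = 6/(-7 + sqrt(1*1 + 1)) = 6/(-7 + sqrt(1 + 1)) = 6/(-7 + sqrt(2)) ≈ -1.0742)
X(r, P) = (-126/47 - 18*sqrt(2)/47)**2 (X(r, P) = ((-42/47 - 6*sqrt(2)/47)*3)**2 = (-126/47 - 18*sqrt(2)/47)**2)
R(K, l) = 29778/2209 + 4536*sqrt(2)/2209 (R(K, l) = (16524/2209 + 4536*sqrt(2)/2209) + 6 = 29778/2209 + 4536*sqrt(2)/2209)
1/(R(-65, U) + 2327) = 1/((29778/2209 + 4536*sqrt(2)/2209) + 2327) = 1/(5170121/2209 + 4536*sqrt(2)/2209)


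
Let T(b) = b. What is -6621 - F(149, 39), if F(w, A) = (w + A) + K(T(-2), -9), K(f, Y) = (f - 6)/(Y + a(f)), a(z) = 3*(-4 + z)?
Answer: -183851/27 ≈ -6809.3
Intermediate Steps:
a(z) = -12 + 3*z
K(f, Y) = (-6 + f)/(-12 + Y + 3*f) (K(f, Y) = (f - 6)/(Y + (-12 + 3*f)) = (-6 + f)/(-12 + Y + 3*f))
F(w, A) = 8/27 + A + w (F(w, A) = (w + A) + (-6 - 2)/(-12 - 9 + 3*(-2)) = (A + w) - 8/(-12 - 9 - 6) = (A + w) - 8/(-27) = (A + w) - 1/27*(-8) = (A + w) + 8/27 = 8/27 + A + w)
-6621 - F(149, 39) = -6621 - (8/27 + 39 + 149) = -6621 - 1*5084/27 = -6621 - 5084/27 = -183851/27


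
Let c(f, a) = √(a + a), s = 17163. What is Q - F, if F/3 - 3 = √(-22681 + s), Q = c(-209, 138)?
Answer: -9 + 2*√69 - 3*I*√5518 ≈ 7.6133 - 222.85*I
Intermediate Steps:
c(f, a) = √2*√a (c(f, a) = √(2*a) = √2*√a)
Q = 2*√69 (Q = √2*√138 = 2*√69 ≈ 16.613)
F = 9 + 3*I*√5518 (F = 9 + 3*√(-22681 + 17163) = 9 + 3*√(-5518) = 9 + 3*(I*√5518) = 9 + 3*I*√5518 ≈ 9.0 + 222.85*I)
Q - F = 2*√69 - (9 + 3*I*√5518) = 2*√69 + (-9 - 3*I*√5518) = -9 + 2*√69 - 3*I*√5518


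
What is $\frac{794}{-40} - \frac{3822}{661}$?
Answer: $- \frac{338857}{13220} \approx -25.632$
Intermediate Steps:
$\frac{794}{-40} - \frac{3822}{661} = 794 \left(- \frac{1}{40}\right) - \frac{3822}{661} = - \frac{397}{20} - \frac{3822}{661} = - \frac{338857}{13220}$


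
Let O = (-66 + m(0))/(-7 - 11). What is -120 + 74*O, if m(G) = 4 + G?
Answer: 1214/9 ≈ 134.89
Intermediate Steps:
O = 31/9 (O = (-66 + (4 + 0))/(-7 - 11) = (-66 + 4)/(-18) = -62*(-1/18) = 31/9 ≈ 3.4444)
-120 + 74*O = -120 + 74*(31/9) = -120 + 2294/9 = 1214/9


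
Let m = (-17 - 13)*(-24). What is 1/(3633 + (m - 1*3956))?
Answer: 1/397 ≈ 0.0025189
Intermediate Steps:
m = 720 (m = -30*(-24) = 720)
1/(3633 + (m - 1*3956)) = 1/(3633 + (720 - 1*3956)) = 1/(3633 + (720 - 3956)) = 1/(3633 - 3236) = 1/397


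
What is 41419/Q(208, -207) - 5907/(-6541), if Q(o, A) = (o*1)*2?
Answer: 273378991/2721056 ≈ 100.47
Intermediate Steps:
Q(o, A) = 2*o (Q(o, A) = o*2 = 2*o)
41419/Q(208, -207) - 5907/(-6541) = 41419/((2*208)) - 5907/(-6541) = 41419/416 - 5907*(-1/6541) = 41419*(1/416) + 5907/6541 = 41419/416 + 5907/6541 = 273378991/2721056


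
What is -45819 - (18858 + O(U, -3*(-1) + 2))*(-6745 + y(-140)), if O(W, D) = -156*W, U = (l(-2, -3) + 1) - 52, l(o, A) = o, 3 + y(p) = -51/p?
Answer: 12809338317/70 ≈ 1.8299e+8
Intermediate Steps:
y(p) = -3 - 51/p
U = -53 (U = (-2 + 1) - 52 = -1 - 52 = -53)
-45819 - (18858 + O(U, -3*(-1) + 2))*(-6745 + y(-140)) = -45819 - (18858 - 156*(-53))*(-6745 + (-3 - 51/(-140))) = -45819 - (18858 + 8268)*(-6745 + (-3 - 51*(-1/140))) = -45819 - 27126*(-6745 + (-3 + 51/140)) = -45819 - 27126*(-6745 - 369/140) = -45819 - 27126*(-944669)/140 = -45819 - 1*(-12812545647/70) = -45819 + 12812545647/70 = 12809338317/70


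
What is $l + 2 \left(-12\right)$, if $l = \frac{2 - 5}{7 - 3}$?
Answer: $- \frac{99}{4} \approx -24.75$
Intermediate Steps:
$l = - \frac{3}{4} \approx -0.75$
$l + 2 \left(-12\right) = - \frac{3}{4} + 2 \left(-12\right) = - \frac{3}{4} - 24 = - \frac{99}{4}$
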